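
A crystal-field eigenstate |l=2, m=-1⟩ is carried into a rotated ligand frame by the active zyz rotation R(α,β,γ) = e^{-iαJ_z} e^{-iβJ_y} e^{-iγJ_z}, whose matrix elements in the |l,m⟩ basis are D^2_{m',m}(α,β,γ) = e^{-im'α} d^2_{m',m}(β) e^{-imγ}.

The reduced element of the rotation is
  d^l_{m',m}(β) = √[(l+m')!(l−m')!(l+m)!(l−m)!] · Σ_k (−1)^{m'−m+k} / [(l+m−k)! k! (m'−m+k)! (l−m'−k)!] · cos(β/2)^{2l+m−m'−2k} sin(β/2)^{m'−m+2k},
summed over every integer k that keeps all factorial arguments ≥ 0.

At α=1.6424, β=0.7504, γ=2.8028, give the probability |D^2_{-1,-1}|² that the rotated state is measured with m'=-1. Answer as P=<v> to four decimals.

P=0.1605

D^2_{-1,-1}(1.6424,0.7504,2.8028) = e^{-i·-1·1.6424}·d^2_{-1,-1}(0.7504)·e^{-i·-1·2.8028}. Compute d first:
With c≡cos(β/2)=0.930434 and s≡sin(β/2)=0.366459, N=[1·6·1·6]^{1/2}=6.000000
k: max(0,(-1)−(-1))=0 … min(2+(-1),2−(-1))=1
  k=0: (−1)^0·6.0000/(6)·0.9304^4·0.3665^0 = +0.749450
  k=1: (−1)^1·6.0000/(2)·0.9304^2·0.3665^2 = -0.348773
d^2_{-1,-1}(0.7504) = +0.749450 -0.348773 = +0.400678
|D^2_{-1,-1}|² = |d^2_{-1,-1}(β)|² = (+0.400678)² = 0.160543 (the z-rotation phases have unit modulus)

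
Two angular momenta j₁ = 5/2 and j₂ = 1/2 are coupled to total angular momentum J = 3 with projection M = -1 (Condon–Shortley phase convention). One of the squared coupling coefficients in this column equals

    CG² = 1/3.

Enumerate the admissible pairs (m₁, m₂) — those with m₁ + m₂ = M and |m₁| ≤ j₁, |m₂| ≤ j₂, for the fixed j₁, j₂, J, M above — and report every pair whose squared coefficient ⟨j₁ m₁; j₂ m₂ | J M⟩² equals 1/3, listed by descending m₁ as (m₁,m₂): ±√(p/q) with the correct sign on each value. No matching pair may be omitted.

Admissible pairs with m₁+m₂ = M = -1: (-3/2,1/2), (-1/2,-1/2)
  (m₁,m₂)=(-1/2,-1/2): CG² = 2/3, CG = +√(2/3)
  (m₁,m₂)=(-3/2,1/2): CG² = 1/3, CG = +√(1/3)   ← matches the target
Pairs with CG² = 1/3: (-3/2,1/2): +√(1/3)

(-3/2,1/2): +√(1/3)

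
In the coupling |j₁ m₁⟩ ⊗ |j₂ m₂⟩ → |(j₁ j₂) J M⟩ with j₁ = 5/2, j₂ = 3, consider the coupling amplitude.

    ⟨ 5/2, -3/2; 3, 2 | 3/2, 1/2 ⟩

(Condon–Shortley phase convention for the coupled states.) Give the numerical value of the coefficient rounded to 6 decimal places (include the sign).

−√(1/21) ≈ -0.218218

√[4·4!1!2!/8! · 1!4!5!1!2!1!] = √(192/7)
  +(−1)^3/∏(3,1,1,2,0,0)! = -1/12  (running -1/12)
  +(−1)^4/∏(4,0,0,1,1,1)! = 1/24  (running -1/24)
⟨..|..⟩ = √(192/7)·(-1/24) = -0.218218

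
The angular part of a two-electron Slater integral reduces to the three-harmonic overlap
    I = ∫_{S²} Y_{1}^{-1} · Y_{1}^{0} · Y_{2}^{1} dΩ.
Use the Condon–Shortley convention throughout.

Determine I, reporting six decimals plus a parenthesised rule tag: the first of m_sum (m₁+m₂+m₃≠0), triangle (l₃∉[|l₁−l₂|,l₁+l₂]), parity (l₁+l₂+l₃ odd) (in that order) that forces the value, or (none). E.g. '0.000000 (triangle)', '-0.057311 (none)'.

-0.218510 (none)

Checks pass: Σm=0; 4 even; l₃=2∈[0,2].
(2·1+1)(2·1+1)(2·2+1) = 45
Δ: 0! 2! 2! / 5! → 1/30
sum: t=0:+1/1 = 1/1
3j²(1 1 2; 0 0 0) = Δ·Π!·Σ² = 2/15  (sign +1)
sum: t=0:+1/2 = 1/2
3j²(1 1 2; -1 0 1) = Δ·Π!·Σ² = 1/10  (sign -1)
combine: 4πI² = 45·2/15·1/10 = 3/5
take √, sign -1: I = -0.21850969
No selection rule forces the value: the integral is nonzero (none).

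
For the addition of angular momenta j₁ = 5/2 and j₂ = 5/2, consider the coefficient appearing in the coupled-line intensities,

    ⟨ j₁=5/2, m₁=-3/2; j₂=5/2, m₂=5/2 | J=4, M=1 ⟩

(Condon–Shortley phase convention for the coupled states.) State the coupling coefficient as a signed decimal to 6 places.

−√(1/7) = -0.377964

triangle: 1!×4!×4!/10! = 576/3628800
(j±m)!: 1!×4!×5!×0!×5!×3! = 2073600
prefactor² = (2J+1)×Δ×N² = 20736/7
  k=1: −1/(1!×0!×3!×4!×1!×0!) = -1/144
Σ = -1/144  ⇒  CG² = 20736/7×(-1/144)² = 1/7
CG = −√(1/7) = -0.377964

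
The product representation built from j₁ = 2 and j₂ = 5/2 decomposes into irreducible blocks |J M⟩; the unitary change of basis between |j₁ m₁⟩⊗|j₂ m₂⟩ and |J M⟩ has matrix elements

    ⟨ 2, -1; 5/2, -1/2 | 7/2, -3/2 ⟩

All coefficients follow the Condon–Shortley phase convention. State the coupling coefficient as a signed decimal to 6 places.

−√(2/21) = -0.308607

j₁+j₂−J=1  J+j₁−j₂=3  J−j₁+j₂=4  j₁+j₂+J+1=9
(j₁±m₁, j₂±m₂, J±M) = (1,3,2,3,2,5)
P² = 384/7
sum k=0..1:
  [0] +1/24 = 1/24
  [1] −1/12 = -1/12
S = -1/24
C² = P²·S² = 2/21 ; C = -0.308607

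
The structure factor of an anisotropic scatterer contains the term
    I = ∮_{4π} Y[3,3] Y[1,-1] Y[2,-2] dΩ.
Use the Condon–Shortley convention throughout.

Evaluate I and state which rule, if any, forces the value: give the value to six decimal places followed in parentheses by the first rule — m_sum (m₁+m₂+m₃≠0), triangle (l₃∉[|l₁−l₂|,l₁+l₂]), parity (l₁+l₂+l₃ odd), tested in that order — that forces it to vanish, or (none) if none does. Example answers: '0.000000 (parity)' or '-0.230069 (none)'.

-0.319865 (none)

m-sum 0 ✓  L=6 even ✓  2≤2≤4 ✓
Π(2lᵢ+1) = 7×3×5 = 105
triangle coeff Δ(3,1,2) = 1/105
Σ_t [1,1]: t=1:−1/4 = -1/4
(3j)²=3/35 [(3 1 2; 0 0 0)], sign=-1
Σ_t [0,0]: t=0:+1/48 = 1/48
(3j)²=1/7 [(3 1 2; 3 -1 -2)], sign=+1
⇒ 4πI² = 9/7
I = (-1)√(9/7/(4π)) = -0.31986543
No selection rule forces the value: the integral is nonzero (none).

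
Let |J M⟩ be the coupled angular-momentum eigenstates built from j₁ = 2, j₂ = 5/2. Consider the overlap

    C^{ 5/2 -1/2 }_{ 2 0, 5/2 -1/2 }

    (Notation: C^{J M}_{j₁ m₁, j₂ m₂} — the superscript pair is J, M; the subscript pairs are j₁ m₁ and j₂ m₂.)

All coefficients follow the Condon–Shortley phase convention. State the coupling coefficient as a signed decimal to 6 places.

−√(8/35) = -0.478091

√[6·2!2!3!/8! · 2!2!2!3!2!3!] = √(72/35)
  +(−1)^0/∏(0,2,2,2,0,1)! = 1/8  (running 1/8)
  +(−1)^1/∏(1,1,1,1,1,2)! = -1/2  (running -3/8)
  +(−1)^2/∏(2,0,0,0,2,3)! = 1/24  (running -1/3)
⟨..|..⟩ = √(72/35)·(-1/3) = -0.478091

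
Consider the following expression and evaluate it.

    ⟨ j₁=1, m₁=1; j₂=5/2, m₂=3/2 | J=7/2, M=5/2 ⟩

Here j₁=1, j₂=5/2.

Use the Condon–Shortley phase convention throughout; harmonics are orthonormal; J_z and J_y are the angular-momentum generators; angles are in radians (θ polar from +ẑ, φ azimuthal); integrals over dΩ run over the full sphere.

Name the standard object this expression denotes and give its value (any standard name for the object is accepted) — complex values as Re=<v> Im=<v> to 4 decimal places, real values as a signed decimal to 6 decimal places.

This is a Clebsch–Gordan (vector-coupling) coefficient.
√[8·0!2!5!/8! · 2!0!4!1!6!1!] = √(11520/7)
  +(−1)^0/∏(0,0,0,4,2,1)! = 1/48  (running 1/48)
⟨..|..⟩ = √(11520/7)·(1/48) = +0.845154

Clebsch–Gordan coefficient, +√(5/7) ≈ +0.845154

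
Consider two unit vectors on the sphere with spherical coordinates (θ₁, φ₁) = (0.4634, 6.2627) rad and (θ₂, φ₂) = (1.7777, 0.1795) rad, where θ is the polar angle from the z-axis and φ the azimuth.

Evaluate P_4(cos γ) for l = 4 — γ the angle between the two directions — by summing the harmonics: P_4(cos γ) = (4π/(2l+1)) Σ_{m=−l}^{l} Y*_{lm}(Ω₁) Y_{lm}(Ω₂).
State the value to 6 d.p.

0.165710

Addition theorem: P_4(cos γ) = (4π/9) Σ_m Y*_{lm}(Ω₁) Y_{lm}(Ω₂), m = −4…4:
  term(m=-4) = +0.004997-0.005145i   from Y*(Ω₁)=+0.017607-0.001446i, Y(Ω₂)=+0.305745-0.267079i
  term(m=-3) = -0.019893+0.013608i   from Y*(Ω₁)=+0.099809-0.006142i, Y(Ω₂)=-0.206917+0.123611i
  term(m=-2) = -0.063951+0.027036i   from Y*(Ω₁)=+0.307291-0.012597i, Y(Ω₂)=-0.211362+0.079316i
  term(m=-1) = +0.124064-0.025147i   from Y*(Ω₁)=+0.491987-0.010080i, Y(Ω₂)=+0.253110-0.045928i
  term(m=+0) = +0.028246+0.000000i   from Y*(Ω₁)=+0.148645-0.000000i, Y(Ω₂)=+0.190021+0.000000i
  term(m=+1) = +0.124064+0.025147i   from Y*(Ω₁)=-0.491987-0.010080i, Y(Ω₂)=-0.253110-0.045928i
  term(m=+2) = -0.063951-0.027036i   from Y*(Ω₁)=+0.307291+0.012597i, Y(Ω₂)=-0.211362-0.079316i
  term(m=+3) = -0.019893-0.013608i   from Y*(Ω₁)=-0.099809-0.006142i, Y(Ω₂)=+0.206917+0.123611i
  term(m=+4) = +0.004997+0.005145i   from Y*(Ω₁)=+0.017607+0.001446i, Y(Ω₂)=+0.305745+0.267079i
Total Σ_m = +0.118681+0.000000i. Multiply by 1.396263: +0.165710+0.000000i. P_4(cos γ) = 0.165710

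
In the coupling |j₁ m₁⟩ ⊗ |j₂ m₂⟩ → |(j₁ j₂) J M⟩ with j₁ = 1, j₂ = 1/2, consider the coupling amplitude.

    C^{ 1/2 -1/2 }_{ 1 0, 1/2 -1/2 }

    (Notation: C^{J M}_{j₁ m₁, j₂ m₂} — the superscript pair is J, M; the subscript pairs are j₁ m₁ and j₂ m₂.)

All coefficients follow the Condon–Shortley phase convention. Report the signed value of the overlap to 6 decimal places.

+0.577350  (= +√(1/3))

j₁+j₂−J=1  J+j₁−j₂=1  J−j₁+j₂=0  j₁+j₂+J+1=3
(j₁±m₁, j₂±m₂, J±M) = (1,1,0,1,0,1)
P² = 1/3
sum k=0..0:
  [0] +1/1 = 1
S = 1
C² = P²·S² = 1/3 ; C = +0.577350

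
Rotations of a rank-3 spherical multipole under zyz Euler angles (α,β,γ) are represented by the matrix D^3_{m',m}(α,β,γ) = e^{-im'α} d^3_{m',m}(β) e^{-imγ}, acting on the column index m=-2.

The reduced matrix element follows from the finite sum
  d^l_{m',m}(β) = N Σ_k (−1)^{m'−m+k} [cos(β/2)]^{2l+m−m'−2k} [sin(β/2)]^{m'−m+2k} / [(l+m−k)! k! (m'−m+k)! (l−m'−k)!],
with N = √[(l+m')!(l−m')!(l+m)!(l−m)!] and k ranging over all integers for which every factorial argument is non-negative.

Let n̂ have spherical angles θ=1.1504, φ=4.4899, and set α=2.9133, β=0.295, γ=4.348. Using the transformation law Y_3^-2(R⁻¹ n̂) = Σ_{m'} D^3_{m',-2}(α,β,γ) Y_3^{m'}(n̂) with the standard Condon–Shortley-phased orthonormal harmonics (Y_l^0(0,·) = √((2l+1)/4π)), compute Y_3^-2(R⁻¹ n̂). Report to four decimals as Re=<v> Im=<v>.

Need the full column D^3_{m',-2} for m'=−3..3 at α=2.9133, β=0.2950, γ=4.3480.
cos(β/2)=0.989142, sin(β/2)=0.146966
d^3_{-3,-2}: single k=1 term ⇒ +0.340866;  D = +0.053344-0.336666i
d^3_{-2,-2}: k∈[0..1] ⇒ +0.936593 -0.103380 = +0.833213;  D = -0.313255+0.772085i
d^3_{-1,-2}: k∈[0..1] ⇒ -0.440056 +0.019429 = -0.420627;  D = -0.242247+0.343866i
d^3_{0,-2}: k∈[0..1] ⇒ +0.113247 -0.002500 = +0.110747;  D = -0.082616+0.073753i
d^3_{1,-2}: k∈[0..1] ⇒ -0.019429 +0.000214 = -0.019215;  D = -0.016858+0.009220i
d^3_{2,-2}: k∈[0..1] ⇒ +0.002282 -0.000010 = +0.002272;  D = -0.002188+0.000611i
d^3_{3,-2}: single k=0 term ⇒ -0.000166;  D = -0.000166+0.000007i
Y_3^{m'}(θ=1.1504,φ=4.4899) and Σ D·Y over m':
  (+0.0533-0.3367i)·(+0.1965-0.2493i)  (-0.3133+0.7721i)·(-0.3138-0.1496i)  (-0.2422+0.3439i)·(+0.0109-0.0481i)  (-0.0826+0.0738i)·(-0.3301+0.0000i)  (-0.0169+0.0092i)·(-0.0109-0.0481i)  (-0.0022+0.0006i)·(-0.3138+0.1496i)  (-0.0002+0.0000i)·(-0.1965-0.2493i)
Y_3^-2(R⁻¹ n̂) = +0.182792-0.283556i

Re=0.1828 Im=-0.2836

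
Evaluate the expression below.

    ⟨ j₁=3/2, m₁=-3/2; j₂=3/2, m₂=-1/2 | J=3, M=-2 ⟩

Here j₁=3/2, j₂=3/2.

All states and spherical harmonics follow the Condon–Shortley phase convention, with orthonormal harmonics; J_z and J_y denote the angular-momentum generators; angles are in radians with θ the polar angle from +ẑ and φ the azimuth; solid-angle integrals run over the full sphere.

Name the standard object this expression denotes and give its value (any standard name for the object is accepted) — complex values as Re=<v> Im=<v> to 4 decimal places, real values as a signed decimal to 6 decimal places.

Clebsch–Gordan coefficient, +√(1/2) ≈ +0.707107

This is a Clebsch–Gordan (vector-coupling) coefficient.
√[7·0!3!3!/7! · 0!3!1!2!1!5!] = √(72)
  +(−1)^0/∏(0,0,3,1,0,2)! = 1/12  (running 1/12)
⟨..|..⟩ = √(72)·(1/12) = +0.707107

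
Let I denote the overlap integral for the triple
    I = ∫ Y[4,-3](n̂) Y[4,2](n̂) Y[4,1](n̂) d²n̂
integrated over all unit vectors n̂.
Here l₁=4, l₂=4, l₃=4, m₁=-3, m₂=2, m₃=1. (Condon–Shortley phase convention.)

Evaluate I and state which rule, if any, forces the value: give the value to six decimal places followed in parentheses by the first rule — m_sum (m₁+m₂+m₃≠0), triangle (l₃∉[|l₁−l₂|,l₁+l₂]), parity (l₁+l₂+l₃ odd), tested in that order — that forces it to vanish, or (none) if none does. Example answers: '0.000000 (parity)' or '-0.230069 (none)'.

Rules hold: Σm=0, L=12 even, 0≤4≤8.
N = 9·9·9 = 729
Δ = 4!·4!·4!/13! = 1/450450
Racah Σ t=0..4: t=0:+1/13824 t=1:−1/216 t=2:+1/64 t=3:−1/216 t=4:+1/13824 = 5/768
⇒ 3j(4 4 4; 0 0 0)² = 18/1001, sgn +1
Racah Σ t=3..4: t=3:−1/864 t=4:+1/576 = 1/1728
⇒ 3j(4 4 4; -3 2 1)² = 5/1287, sgn -1
4πI² = N·(3j₀)²·(3jₘ)² = 7290/143143
I = -1·√(0.0509281/4π) = -0.06366105
No selection rule forces the value: the integral is nonzero (none).

-0.063661 (none)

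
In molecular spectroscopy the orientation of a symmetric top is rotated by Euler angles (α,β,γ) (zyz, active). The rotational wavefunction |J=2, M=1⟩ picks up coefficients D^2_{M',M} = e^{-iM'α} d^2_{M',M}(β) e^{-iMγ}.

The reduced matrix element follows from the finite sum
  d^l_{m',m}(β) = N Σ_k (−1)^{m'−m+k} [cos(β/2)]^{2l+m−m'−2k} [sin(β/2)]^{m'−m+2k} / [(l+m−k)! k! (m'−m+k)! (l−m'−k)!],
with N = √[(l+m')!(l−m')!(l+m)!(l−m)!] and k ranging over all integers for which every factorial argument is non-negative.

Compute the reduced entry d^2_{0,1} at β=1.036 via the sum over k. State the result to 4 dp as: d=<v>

d^2_{0,1}(β=1.0360) via the finite sum:
Half-angle: c=0.868811, s=0.495144. N=√(2·2·6·1)=4.898979
k: max(0,(1)−(0))=1 … min(2+(1),2−(0))=2
  k=1: (−1)^0·4.8990/(2)·0.8688^3·0.4951^1 = +0.795395
  k=2: (−1)^1·4.8990/(2)·0.8688^1·0.4951^3 = -0.258342
d^2_{0,1}(1.0360) = +0.795395 -0.258342 = +0.537054

d=0.5371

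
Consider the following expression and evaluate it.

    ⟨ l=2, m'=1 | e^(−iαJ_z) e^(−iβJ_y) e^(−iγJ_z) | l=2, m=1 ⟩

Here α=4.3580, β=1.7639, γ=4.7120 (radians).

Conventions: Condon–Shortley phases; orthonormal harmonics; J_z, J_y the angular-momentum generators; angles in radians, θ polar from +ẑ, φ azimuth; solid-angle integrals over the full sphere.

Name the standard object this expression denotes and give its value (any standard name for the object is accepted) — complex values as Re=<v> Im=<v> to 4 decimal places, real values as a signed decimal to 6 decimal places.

Wigner D-matrix element, Re=0.5243 Im=0.1942

This is a Wigner D-matrix element — the rotation-matrix element ⟨l m'| R(α,β,γ) |l m⟩ in the angular-momentum basis.
Split into d^2_{1,1}(β=1.7639) × two z-phases.
Half-angle: c=0.635647, s=0.771980. N=√(6·1·6·1)=6.000000
k∈{0,1} keeps every argument non-negative
  k=0: (−1)^0·6.0000/(6)·0.6356^4·0.7720^0 = +0.163254
  k=1: (−1)^1·6.0000/(2)·0.6356^2·0.7720^2 = -0.722379
d^2_{1,1}(1.7639) = +0.163254 -0.722379 = -0.559125
Phases: e^{-i·(1)·4.3580}=-0.347017+0.937859i, e^{-i·(1)·4.7120}=-0.000389+1.000000i ⇒ D=+0.524305+0.194230i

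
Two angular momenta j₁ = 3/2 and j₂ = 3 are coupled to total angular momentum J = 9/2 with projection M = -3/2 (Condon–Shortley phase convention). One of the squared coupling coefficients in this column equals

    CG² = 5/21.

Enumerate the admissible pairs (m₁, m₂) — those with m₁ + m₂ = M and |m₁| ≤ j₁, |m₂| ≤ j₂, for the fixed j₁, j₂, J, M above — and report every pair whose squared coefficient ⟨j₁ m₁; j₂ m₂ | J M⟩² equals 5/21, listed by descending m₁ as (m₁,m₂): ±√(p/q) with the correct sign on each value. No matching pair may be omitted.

(-3/2,0): +√(5/21)

Admissible pairs with m₁+m₂ = M = -3/2: (-3/2,0), (-1/2,-1), (1/2,-2), (3/2,-3)
  (m₁,m₂)=(3/2,-3): CG² = 1/84, CG = +√(1/84)
  (m₁,m₂)=(1/2,-2): CG² = 3/14, CG = +√(3/14)
  (m₁,m₂)=(-1/2,-1): CG² = 15/28, CG = +√(15/28)
  (m₁,m₂)=(-3/2,0): CG² = 5/21, CG = +√(5/21)   ← matches the target
Pairs with CG² = 5/21: (-3/2,0): +√(5/21)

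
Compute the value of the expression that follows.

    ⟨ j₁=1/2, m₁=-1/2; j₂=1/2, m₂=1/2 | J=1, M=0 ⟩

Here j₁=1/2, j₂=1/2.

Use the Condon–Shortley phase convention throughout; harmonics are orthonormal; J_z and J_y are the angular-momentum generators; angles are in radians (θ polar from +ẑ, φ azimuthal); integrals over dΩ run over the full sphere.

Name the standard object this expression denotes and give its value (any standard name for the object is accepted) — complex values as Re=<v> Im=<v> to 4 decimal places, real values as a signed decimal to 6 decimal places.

This is a Clebsch–Gordan (vector-coupling) coefficient.
√[3·0!1!1!/3! · 0!1!1!0!1!1!] = √(1/2)
  +(−1)^0/∏(0,0,1,1,0,0)! = 1  (running 1)
⟨..|..⟩ = √(1/2)·(1) = +0.707107

Clebsch–Gordan coefficient, +√(1/2) ≈ +0.707107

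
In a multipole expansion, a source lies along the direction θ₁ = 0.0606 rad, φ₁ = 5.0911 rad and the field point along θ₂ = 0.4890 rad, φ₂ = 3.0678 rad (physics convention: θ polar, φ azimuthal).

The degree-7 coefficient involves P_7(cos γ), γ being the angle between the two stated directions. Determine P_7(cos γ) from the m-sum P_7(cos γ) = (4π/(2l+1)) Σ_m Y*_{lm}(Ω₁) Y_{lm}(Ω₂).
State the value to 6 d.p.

Term-by-term m-sum for l=7 (normalisation 4π/15 = 0.837758):
  term(m=-7) = -0.000000+0.000000i   from Y*(Ω₁)=-0.000000-0.000000i, Y(Ω₂)=-0.002194-0.001246i
  term(m=-6) = +0.000000-0.000000i   from Y*(Ω₁)=+0.000000-0.000000i, Y(Ω₂)=+0.016035+0.007603i
  term(m=-5) = -0.000000-0.000000i   from Y*(Ω₁)=+0.000003+0.000001i, Y(Ω₂)=-0.071477-0.027638i
  term(m=-4) = -0.000005+0.000021i   from Y*(Ω₁)=+0.000005+0.000098i, Y(Ω₂)=+0.215226+0.065440i
  term(m=-3) = +0.000838-0.000181i   from Y*(Ω₁)=-0.001765+0.000820i, Y(Ω₂)=-0.429803-0.096734i
  term(m=-2) = -0.008236-0.010485i   from Y*(Ω₁)=-0.019710-0.018637i, Y(Ω₂)=+0.486167+0.072277i
  term(m=-1) = -0.008329+0.017132i   from Y*(Ω₁)=+0.089284-0.224378i, Y(Ω₂)=-0.078666-0.005816i
  term(m=+0) = -0.459465+0.000000i   from Y*(Ω₁)=+1.037087-0.000000i, Y(Ω₂)=-0.443034+0.000000i
  term(m=+1) = -0.008329-0.017132i   from Y*(Ω₁)=-0.089284-0.224378i, Y(Ω₂)=+0.078666-0.005816i
  term(m=+2) = -0.008236+0.010485i   from Y*(Ω₁)=-0.019710+0.018637i, Y(Ω₂)=+0.486167-0.072277i
  term(m=+3) = +0.000838+0.000181i   from Y*(Ω₁)=+0.001765+0.000820i, Y(Ω₂)=+0.429803-0.096734i
  term(m=+4) = -0.000005-0.000021i   from Y*(Ω₁)=+0.000005-0.000098i, Y(Ω₂)=+0.215226-0.065440i
  term(m=+5) = -0.000000+0.000000i   from Y*(Ω₁)=-0.000003+0.000001i, Y(Ω₂)=+0.071477-0.027638i
  term(m=+6) = +0.000000+0.000000i   from Y*(Ω₁)=+0.000000+0.000000i, Y(Ω₂)=+0.016035-0.007603i
  term(m=+7) = -0.000000-0.000000i   from Y*(Ω₁)=+0.000000-0.000000i, Y(Ω₂)=+0.002194-0.001246i
Total Σ_m = -0.490928+0.000000i. Multiply by 0.837758: -0.411279+0.000000i. P_7(cos γ) = -0.411279

-0.411279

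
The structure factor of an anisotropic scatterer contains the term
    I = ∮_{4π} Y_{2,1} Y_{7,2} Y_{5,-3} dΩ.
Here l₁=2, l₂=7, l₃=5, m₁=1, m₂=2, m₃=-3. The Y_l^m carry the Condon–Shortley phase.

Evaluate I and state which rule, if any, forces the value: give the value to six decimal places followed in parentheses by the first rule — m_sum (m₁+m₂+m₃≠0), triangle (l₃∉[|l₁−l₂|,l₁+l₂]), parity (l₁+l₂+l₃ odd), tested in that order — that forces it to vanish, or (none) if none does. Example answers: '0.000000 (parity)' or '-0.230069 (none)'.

Rules hold: Σm=0, L=14 even, 5≤5≤9.
N = 5·15·11 = 825
Δ = 4!·0!·10!/15! = 1/15015
Racah Σ t=2..2: t=2:+1/57600 = 1/57600
⇒ 3j(2 7 5; 0 0 0)² = 21/715, sgn -1
Racah Σ t=1..1: t=1:−1/483840 = -1/483840
⇒ 3j(2 7 5; 1 2 -3)² = 6/1001, sgn -1
4πI² = N·(3j₀)²·(3jₘ)² = 270/1859
I = +1·√(0.145239/4π) = 0.10750713
No selection rule forces the value: the integral is nonzero (none).

0.107507 (none)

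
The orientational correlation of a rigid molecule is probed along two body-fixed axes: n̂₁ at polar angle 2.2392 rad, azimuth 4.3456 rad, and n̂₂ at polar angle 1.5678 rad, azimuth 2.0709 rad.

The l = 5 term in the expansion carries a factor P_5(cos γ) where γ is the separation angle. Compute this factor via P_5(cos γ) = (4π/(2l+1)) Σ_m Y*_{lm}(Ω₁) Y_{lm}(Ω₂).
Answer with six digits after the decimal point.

Addition theorem: P_5(cos γ) = (4π/11) Σ_m Y*_{lm}(Ω₁) Y_{lm}(Ω₂), m = −5…5:
  m=-5: (-0.133431, 0.035946) × (-0.277571, 0.371972) = (0.023666, -0.059610)  (running Σ = (0.023666, -0.059610))
  m=-4: (-0.035699, 0.343220) × (-0.001832, -0.003998) = (0.001438, -0.000486)  (running Σ = (0.025103, -0.060096))
  m=-3: (0.366186, 0.186208) × (-0.345052, -0.024361) = (-0.121817, -0.073172)  (running Σ = (-0.096714, -0.133268))
  m=-2: (0.073140, -0.065927) × (0.002743, -0.004273) = (-0.000081, -0.000493)  (running Σ = (-0.096795, -0.133762))
  m=-1: (0.115318, 0.300171) × (-0.153560, -0.281021) = (0.066646, -0.078501)  (running Σ = (-0.030149, -0.212263))
  m=0: (0.187848, -0.000000) × (0.005256, 0.000000) = (0.000987, 0.000000)  (running Σ = (-0.029161, -0.212263))
  m=1: (-0.115318, 0.300171) × (0.153560, -0.281021) = (0.066646, 0.078501)  (running Σ = (0.037485, -0.133762))
  m=2: (0.073140, 0.065927) × (0.002743, 0.004273) = (-0.000081, 0.000493)  (running Σ = (0.037403, -0.133268))
  m=3: (-0.366186, 0.186208) × (0.345052, -0.024361) = (-0.121817, 0.073172)  (running Σ = (-0.084414, -0.060096))
  m=4: (-0.035699, -0.343220) × (-0.001832, 0.003998) = (0.001438, 0.000486)  (running Σ = (-0.082976, -0.059610))
  m=5: (0.133431, 0.035946) × (0.277571, 0.371972) = (0.023666, 0.059610)  (running Σ = (-0.059310, 0.000000))
Σ over m = (-0.059310, 0.000000); ×(4π/11) → (-0.067756, 0.000000). Real part: -0.067756

-0.067756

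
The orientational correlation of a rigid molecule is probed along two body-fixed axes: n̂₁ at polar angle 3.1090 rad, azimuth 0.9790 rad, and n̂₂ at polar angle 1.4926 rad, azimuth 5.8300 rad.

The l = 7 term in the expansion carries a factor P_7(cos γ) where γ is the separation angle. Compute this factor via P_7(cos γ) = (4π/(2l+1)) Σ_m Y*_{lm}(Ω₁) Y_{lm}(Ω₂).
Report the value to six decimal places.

0.153219

Addition theorem: P_7(cos γ) = (4π/15) Σ_m Y*_{lm}(Ω₁) Y_{lm}(Ω₂), m = −7…7:
  term(m=-7) = -0.00000 - 0.00000j   from Y*(Ω₁)=0.00000 + 0.00000j, Y(Ω₂)=-0.48921 - 0.01503j
  term(m=-6) = 0.00000 - 0.00000j   from Y*(Ω₁)=-0.00000 + 0.00000j, Y(Ω₂)=-0.13088 + 0.05884j
  term(m=-5) = -0.00000 - 0.00000j   from Y*(Ω₁)=0.00000 - 0.00000j, Y(Ω₂)=0.21308 - 0.25550j
  term(m=-4) = 0.00000 - 0.00000j   from Y*(Ω₁)=0.00001 + 0.00001j, Y(Ω₂)=0.03963 - 0.16058j
  term(m=-3) = -0.00004 - 0.00008j   from Y*(Ω₁)=-0.00030 + 0.00006j, Y(Ω₂)=0.05982 + 0.27896j
  term(m=-2) = 0.00133 - 0.00038j   from Y*(Ω₁)=0.00300 - 0.00735j, Y(Ω₂)=0.10737 + 0.13708j
  term(m=-1) = -0.00488 - 0.03499j   from Y*(Ω₁)=0.07378 + 0.10977j, Y(Ω₂)=-0.24014 - 0.11695j
  term(m=+0) = 0.19006 + 0.00000j   from Y*(Ω₁)=-1.07636 + 0.00000j, Y(Ω₂)=-0.17658 + 0.00000j
  term(m=+1) = -0.00488 + 0.03499j   from Y*(Ω₁)=-0.07378 + 0.10977j, Y(Ω₂)=0.24014 - 0.11695j
  term(m=+2) = 0.00133 + 0.00038j   from Y*(Ω₁)=0.00300 + 0.00735j, Y(Ω₂)=0.10737 - 0.13708j
  term(m=+3) = -0.00004 + 0.00008j   from Y*(Ω₁)=0.00030 + 0.00006j, Y(Ω₂)=-0.05982 + 0.27896j
  term(m=+4) = 0.00000 + 0.00000j   from Y*(Ω₁)=0.00001 - 0.00001j, Y(Ω₂)=0.03963 + 0.16058j
  term(m=+5) = -0.00000 + 0.00000j   from Y*(Ω₁)=-0.00000 - 0.00000j, Y(Ω₂)=-0.21308 - 0.25550j
  term(m=+6) = 0.00000 + 0.00000j   from Y*(Ω₁)=-0.00000 - 0.00000j, Y(Ω₂)=-0.13088 - 0.05884j
  term(m=+7) = -0.00000 + 0.00000j   from Y*(Ω₁)=-0.00000 + 0.00000j, Y(Ω₂)=0.48921 - 0.01503j
Σ over m = 0.18289 + 0.00000j; ×(4π/15) → 0.15322 + 0.00000j. Real part: 0.153219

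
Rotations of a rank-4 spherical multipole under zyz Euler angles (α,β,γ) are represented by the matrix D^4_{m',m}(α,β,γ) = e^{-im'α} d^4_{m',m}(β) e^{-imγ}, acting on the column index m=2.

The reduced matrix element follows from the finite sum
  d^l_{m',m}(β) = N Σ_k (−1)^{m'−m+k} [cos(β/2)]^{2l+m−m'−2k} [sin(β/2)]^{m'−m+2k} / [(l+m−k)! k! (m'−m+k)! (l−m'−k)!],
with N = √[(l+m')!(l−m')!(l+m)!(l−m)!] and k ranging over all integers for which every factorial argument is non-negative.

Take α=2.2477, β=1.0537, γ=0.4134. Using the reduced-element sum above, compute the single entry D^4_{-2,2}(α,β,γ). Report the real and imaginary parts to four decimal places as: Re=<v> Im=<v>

D^4_{-2,2}(2.2477,1.0537,0.4134) = e^{-i·-2·2.2477}·d^4_{-2,2}(1.0537)·e^{-i·2·0.4134}. Compute d first:
With c≡cos(β/2)=0.864395 and s≡sin(β/2)=0.502813, N=[2·720·720·2]^{1/2}=1440.000000
k∈{4,5,6} keeps every argument non-negative
  k=4: (−1)^0·1440.0000/(96)·0.8644^4·0.5028^4 = +0.535262
  k=5: (−1)^1·1440.0000/(120)·0.8644^2·0.5028^6 = -0.144892
  k=6: (−1)^2·1440.0000/(1440)·0.8644^0·0.5028^8 = +0.004086
d^4_{-2,2}(1.0537) = +0.535262 -0.144892 +0.004086 = +0.394456
Phases: e^{-i·(-2)·2.2477}=-0.215290-0.976550i, e^{-i·(2)·0.4134}=+0.677234-0.735768i ⇒ D=-0.340934-0.198391i

Re=-0.3409 Im=-0.1984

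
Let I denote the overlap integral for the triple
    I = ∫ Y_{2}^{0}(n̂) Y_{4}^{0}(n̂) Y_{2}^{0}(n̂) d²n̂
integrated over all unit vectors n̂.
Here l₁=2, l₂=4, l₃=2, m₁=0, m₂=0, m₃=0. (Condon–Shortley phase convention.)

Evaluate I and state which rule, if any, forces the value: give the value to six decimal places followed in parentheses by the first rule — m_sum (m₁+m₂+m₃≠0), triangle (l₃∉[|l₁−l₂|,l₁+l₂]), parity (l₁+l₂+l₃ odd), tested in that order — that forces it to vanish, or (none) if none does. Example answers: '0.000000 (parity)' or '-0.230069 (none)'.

Rules hold: Σm=0, L=8 even, 2≤2≤6.
N = 5·9·5 = 225
Δ = 4!·0!·4!/9! = 1/630
Racah Σ t=2..2: t=2:+1/16 = 1/16
⇒ 3j(2 4 2; 0 0 0)² = 2/35, sgn +1
(m-triple is (0,0,0) — same symbol as above.)
4πI² = N·(3j₀)²·(3jₘ)² = 36/49
I = +1·√(0.734694/4π) = 0.24179554
No selection rule forces the value: the integral is nonzero (none).

0.241796 (none)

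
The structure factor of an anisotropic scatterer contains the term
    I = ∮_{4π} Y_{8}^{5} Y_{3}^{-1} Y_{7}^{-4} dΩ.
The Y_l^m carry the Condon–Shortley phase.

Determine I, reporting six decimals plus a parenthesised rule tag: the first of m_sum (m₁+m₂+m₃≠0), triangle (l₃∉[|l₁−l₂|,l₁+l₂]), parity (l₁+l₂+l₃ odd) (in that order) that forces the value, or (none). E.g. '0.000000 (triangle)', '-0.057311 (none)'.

-0.120760 (none)

Checks pass: Σm=0; 18 even; l₃=7∈[5,11].
(2·8+1)(2·3+1)(2·7+1) = 1785
Δ: 4! 12! 2! / 19! → 1/5290740
sum: t=1:−1/7257600 t=2:+1/2073600 t=3:−1/7257600 = 1/4838400
3j²(8 3 7; 0 0 0) = Δ·Π!·Σ² = 252/20995  (sign -1)
sum: t=0:+1/104509440 t=1:−1/43545600 t=2:+1/319334400 = -59/5748019200
3j²(8 3 7; 5 -1 -4) = Δ·Π!·Σ² = 3481/406980  (sign +1)
combine: 4πI² = 1785·252/20995·3481/406980 = 73101/398905
take √, sign -1: I = -0.12075969
No selection rule forces the value: the integral is nonzero (none).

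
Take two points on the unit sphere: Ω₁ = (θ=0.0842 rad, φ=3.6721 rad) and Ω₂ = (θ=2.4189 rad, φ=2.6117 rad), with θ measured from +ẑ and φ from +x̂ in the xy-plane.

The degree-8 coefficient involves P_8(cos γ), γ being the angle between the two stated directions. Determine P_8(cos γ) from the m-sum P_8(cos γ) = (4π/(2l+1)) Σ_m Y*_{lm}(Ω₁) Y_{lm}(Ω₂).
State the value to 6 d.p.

Summing Y*_{l m}(θ₁,φ₁)·Y_{l m}(θ₂,φ₂) over m ∈ [−8, 8]; prefactor 4π/(2·8+1) = 0.739198:
  term(m=-8) = -0.000000+0.000000i   from Y*(Ω₁)=-0.000000-0.000000i, Y(Ω₂)=-0.008603-0.016802i
  term(m=-7) = -0.000000-0.000000i   from Y*(Ω₁)=+0.000000+0.000000i, Y(Ω₂)=-0.072193-0.046035i
  term(m=-6) = +0.000000+0.000000i   from Y*(Ω₁)=-0.000002-0.000000i, Y(Ω₂)=-0.234225-0.008849i
  term(m=-5) = -0.000009+0.000014i   from Y*(Ω₁)=+0.000036-0.000019i, Y(Ω₂)=-0.369980+0.198356i
  term(m=-4) = -0.000135-0.000266i   from Y*(Ω₁)=-0.000348+0.000566i, Y(Ω₂)=-0.234481+0.383502i
  term(m=-3) = +0.001097+0.000043i   from Y*(Ω₁)=+0.000168-0.008092i, Y(Ω₂)=-0.002561+0.135616i
  term(m=-2) = +0.011557-0.018850i   from Y*(Ω₁)=+0.034255+0.061271i, Y(Ω₂)=-0.154047-0.274748i
  term(m=-1) = +0.057596+0.102872i   from Y*(Ω₁)=-0.336199-0.197214i, Y(Ω₂)=-0.260996-0.152885i
  term(m=+0) = +0.234169+0.000000i   from Y*(Ω₁)=+1.019305-0.000000i, Y(Ω₂)=+0.229734+0.000000i
  term(m=+1) = +0.057596-0.102872i   from Y*(Ω₁)=+0.336199-0.197214i, Y(Ω₂)=+0.260996-0.152885i
  term(m=+2) = +0.011557+0.018850i   from Y*(Ω₁)=+0.034255-0.061271i, Y(Ω₂)=-0.154047+0.274748i
  term(m=+3) = +0.001097-0.000043i   from Y*(Ω₁)=-0.000168-0.008092i, Y(Ω₂)=+0.002561+0.135616i
  term(m=+4) = -0.000135+0.000266i   from Y*(Ω₁)=-0.000348-0.000566i, Y(Ω₂)=-0.234481-0.383502i
  term(m=+5) = -0.000009-0.000014i   from Y*(Ω₁)=-0.000036-0.000019i, Y(Ω₂)=+0.369980+0.198356i
  term(m=+6) = +0.000000-0.000000i   from Y*(Ω₁)=-0.000002+0.000000i, Y(Ω₂)=-0.234225+0.008849i
  term(m=+7) = -0.000000+0.000000i   from Y*(Ω₁)=-0.000000+0.000000i, Y(Ω₂)=+0.072193-0.046035i
  term(m=+8) = -0.000000-0.000000i   from Y*(Ω₁)=-0.000000+0.000000i, Y(Ω₂)=-0.008603+0.016802i
Total Σ_m = +0.374380-0.000000i. Multiply by 0.739198: +0.276741-0.000000i. P_8(cos γ) = 0.276741

0.276741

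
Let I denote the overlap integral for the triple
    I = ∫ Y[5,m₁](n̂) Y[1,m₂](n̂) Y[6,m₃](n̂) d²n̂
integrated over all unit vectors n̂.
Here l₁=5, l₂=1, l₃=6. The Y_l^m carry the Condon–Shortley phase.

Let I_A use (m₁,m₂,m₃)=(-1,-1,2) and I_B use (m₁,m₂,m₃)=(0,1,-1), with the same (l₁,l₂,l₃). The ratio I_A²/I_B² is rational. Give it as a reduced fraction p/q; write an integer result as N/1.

4/3

l's match ⇒ only the (l;m) 3-j factors differ between A and B.
A: triangle coeff Δ(5,1,6) = 1/858; Σ_t [0,0]: t=0:+1/34560 = 1/34560; (3j)²=14/429 [(5 1 6; -1 -1 2)], sign=+1
B: triangle coeff Δ(5,1,6) = 1/858; Σ_t [0,0]: t=0:+1/28800 = 1/28800; (3j)²=7/286 [(5 1 6; 0 1 -1)], sign=-1
I_A²/I_B² = (14/429)/(7/286) = 4/3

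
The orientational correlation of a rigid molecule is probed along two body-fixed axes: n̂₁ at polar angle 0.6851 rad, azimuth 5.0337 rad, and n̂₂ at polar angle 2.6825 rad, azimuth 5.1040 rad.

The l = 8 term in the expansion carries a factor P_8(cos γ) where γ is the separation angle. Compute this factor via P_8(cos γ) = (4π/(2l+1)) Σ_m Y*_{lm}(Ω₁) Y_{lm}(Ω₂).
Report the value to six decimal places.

Expand P_8 via completeness: Σ_{m} conj(Y_{8,m}) at Ω₁ times Y_{8,m} at Ω₂ —
  m=-8: (-0.01114 + 0.00716j) × (-0.00077 - 0.00001j) = 0.00001 - 0.00001j  (running Σ = 0.00001 - 0.00001j)
  m=-7: (-0.05048 - 0.04068j) × (0.00242 - 0.00571j) = -0.00035 + 0.00019j  (running Σ = -0.00035 + 0.00018j)
  m=-6: (0.06750 - 0.18095j) × (0.02213 + 0.02242j) = 0.00555 - 0.00249j  (running Σ = 0.00521 - 0.00231j)
  m=-5: (0.38260 + 0.01369j) × (-0.10443 + 0.04259j) = -0.04054 + 0.01487j  (running Σ = -0.03533 + 0.01256j)
  m=-4: (0.13413 + 0.45687j) × (0.00125 - 0.28808j) = 0.13178 - 0.03807j  (running Σ = 0.09645 - 0.02551j)
  m=-3: (-0.20159 + 0.13996j) × (0.45845 + 0.19165j) = -0.11924 + 0.02553j  (running Σ = -0.02279 + 0.00002j)
  m=-2: (0.18587 + 0.13914j) × (-0.33146 + 0.33002j) = -0.10753 + 0.01522j  (running Σ = -0.13032 + 0.01524j)
  m=-1: (-0.11816 + 0.35500j) × (0.01150 + 0.02784j) = -0.01124 + 0.00079j  (running Σ = -0.14156 + 0.01603j)
  m=0: (0.12101 + 0.00000j) × (-0.47555 + 0.00000j) = -0.05755 + 0.00000j  (running Σ = -0.19911 + 0.01603j)
  m=1: (0.11816 + 0.35500j) × (-0.01150 + 0.02784j) = -0.01124 - 0.00079j  (running Σ = -0.21035 + 0.01524j)
  m=2: (0.18587 - 0.13914j) × (-0.33146 - 0.33002j) = -0.10753 - 0.01522j  (running Σ = -0.31787 + 0.00002j)
  m=3: (0.20159 + 0.13996j) × (-0.45845 + 0.19165j) = -0.11924 - 0.02553j  (running Σ = -0.43712 - 0.02551j)
  m=4: (0.13413 - 0.45687j) × (0.00125 + 0.28808j) = 0.13178 + 0.03807j  (running Σ = -0.30534 + 0.01256j)
  m=5: (-0.38260 + 0.01369j) × (0.10443 + 0.04259j) = -0.04054 - 0.01487j  (running Σ = -0.34587 - 0.00231j)
  m=6: (0.06750 + 0.18095j) × (0.02213 - 0.02242j) = 0.00555 + 0.00249j  (running Σ = -0.34032 + 0.00018j)
  m=7: (0.05048 - 0.04068j) × (-0.00242 - 0.00571j) = -0.00035 - 0.00019j  (running Σ = -0.34068 - 0.00001j)
  m=8: (-0.01114 - 0.00716j) × (-0.00077 + 0.00001j) = 0.00001 + 0.00001j  (running Σ = -0.34067 - 0.00000j)
Accumulated sum -0.34067 - 0.00000j; after 4π/(2l+1) scaling, -0.25182 - 0.00000j ⇒ P_8 = -0.251822

-0.251822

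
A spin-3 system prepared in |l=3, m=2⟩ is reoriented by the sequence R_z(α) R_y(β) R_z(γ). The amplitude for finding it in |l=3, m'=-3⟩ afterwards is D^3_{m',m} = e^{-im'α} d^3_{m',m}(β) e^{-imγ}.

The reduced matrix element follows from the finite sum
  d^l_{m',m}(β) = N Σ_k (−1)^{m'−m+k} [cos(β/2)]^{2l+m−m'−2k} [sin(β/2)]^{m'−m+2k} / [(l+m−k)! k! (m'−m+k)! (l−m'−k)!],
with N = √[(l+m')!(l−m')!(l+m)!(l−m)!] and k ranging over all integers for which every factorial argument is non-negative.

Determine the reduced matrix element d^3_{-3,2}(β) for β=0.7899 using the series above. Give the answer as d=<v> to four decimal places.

d^3_{-3,2}(β=0.7899) via the finite sum:
Half-angle: c=0.923016, s=0.384762. N=√(1·720·120·1)=293.938769
k: max(0,(2)−(-3))=5 … min(3+(2),3−(-3))=5
  k=5: (−1)^0·293.9388/(120)·0.9230^1·0.3848^5 = +0.019065
d^3_{-3,2}(0.7899) = +0.019065

d=0.0191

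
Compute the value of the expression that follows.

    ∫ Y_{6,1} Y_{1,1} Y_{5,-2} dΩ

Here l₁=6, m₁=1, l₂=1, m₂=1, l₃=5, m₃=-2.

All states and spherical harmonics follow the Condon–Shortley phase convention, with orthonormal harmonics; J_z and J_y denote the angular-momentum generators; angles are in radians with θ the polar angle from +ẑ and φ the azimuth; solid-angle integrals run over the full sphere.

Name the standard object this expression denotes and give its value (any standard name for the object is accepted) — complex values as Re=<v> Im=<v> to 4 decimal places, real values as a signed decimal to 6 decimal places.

This is a Gaunt coefficient — the integral of a triple product of spherical harmonics over the sphere.
Checks pass: Σm=0; 12 even; l₃=5∈[5,7].
(2·6+1)(2·1+1)(2·5+1) = 429
Δ: 2! 10! 0! / 13! → 1/858
sum: t=1:−1/14400 = -1/14400
3j²(6 1 5; 0 0 0) = Δ·Π!·Σ² = 6/143  (sign +1)
sum: t=2:+1/60480 = 1/60480
3j²(6 1 5; 1 1 -2) = Δ·Π!·Σ² = 5/429  (sign -1)
combine: 4πI² = 429·6/143·5/429 = 30/143
take √, sign -1: I = -0.12920749

Gaunt coefficient, -0.129207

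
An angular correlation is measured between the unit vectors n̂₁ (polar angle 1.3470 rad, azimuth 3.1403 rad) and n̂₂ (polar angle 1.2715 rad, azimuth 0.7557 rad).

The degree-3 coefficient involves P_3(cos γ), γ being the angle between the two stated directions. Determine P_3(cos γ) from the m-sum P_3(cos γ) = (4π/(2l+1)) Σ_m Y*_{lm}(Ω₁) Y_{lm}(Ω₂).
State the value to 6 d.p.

0.345168

Expand P_3 via completeness: Σ_{m} conj(Y_{3,m}) at Ω₁ times Y_{3,m} at Ω₂ —
  m=-3: (-0.386779, 0.001500) × (-0.233475, -0.279280) = (0.090722, 0.107669)  (running Σ = (0.090722, 0.107669))
  m=-2: (0.215640, -0.000557) × (0.016332, -0.274649) = (0.003369, -0.059234)  (running Σ = (0.094091, 0.048435))
  m=-1: (0.237515, -0.000307) × (-0.127057, 0.119726) = (-0.030141, 0.028476)  (running Σ = (0.063950, 0.076911))
  m=0: (-0.228064, -0.000000) × (-0.282263, 0.000000) = (0.064374, 0.000000)  (running Σ = (0.128324, 0.076911))
  m=1: (-0.237515, -0.000307) × (0.127057, 0.119726) = (-0.030141, -0.028476)  (running Σ = (0.098182, 0.048435))
  m=2: (0.215640, 0.000557) × (0.016332, 0.274649) = (0.003369, 0.059234)  (running Σ = (0.101551, 0.107669))
  m=3: (0.386779, 0.001500) × (0.233475, -0.279280) = (0.090722, -0.107669)  (running Σ = (0.192273, 0.000000))
Total Σ_m = (0.192273, 0.000000). Multiply by 1.795196: (0.345168, 0.000000). P_3(cos γ) = 0.345168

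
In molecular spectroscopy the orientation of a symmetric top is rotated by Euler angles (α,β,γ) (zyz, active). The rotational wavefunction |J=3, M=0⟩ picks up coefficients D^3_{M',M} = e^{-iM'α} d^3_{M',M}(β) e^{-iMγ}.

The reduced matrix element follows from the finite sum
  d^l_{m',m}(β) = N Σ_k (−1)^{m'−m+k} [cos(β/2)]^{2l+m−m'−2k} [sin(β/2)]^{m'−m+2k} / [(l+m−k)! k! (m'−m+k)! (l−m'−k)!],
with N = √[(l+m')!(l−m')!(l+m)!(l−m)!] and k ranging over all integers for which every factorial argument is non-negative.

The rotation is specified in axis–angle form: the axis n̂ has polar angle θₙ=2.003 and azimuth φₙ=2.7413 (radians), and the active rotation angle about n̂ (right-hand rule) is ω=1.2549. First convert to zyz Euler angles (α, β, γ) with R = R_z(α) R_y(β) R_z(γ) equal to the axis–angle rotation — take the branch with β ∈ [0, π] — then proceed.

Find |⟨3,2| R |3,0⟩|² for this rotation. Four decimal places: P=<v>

P=0.2313

Axis–angle → zyz. n̂ = (sinθₙcosφₙ, sinθₙsinφₙ, cosθₙ) = (-0.836261, +0.353854, -0.418873), ω = 1.2549.
R = I cosω + sinω [n̂]ₓ + (1−cosω) n̂n̂ᵀ gives
  R = [+0.792741, +0.194163, +0.577809; -0.602129, +0.396982, +0.692709; -0.094881, -0.897054, +0.431615]
β = atan2(√(R₁₃²+R₂₃²), R₃₃) = 1.124514; α = atan2(R₂₃, R₁₃) mod 2π = 0.875589; γ = atan2(R₃₂, −R₃₁) mod 2π = 4.817767
D^3_{2,0}(0.8756,1.1245,4.8178) = e^{-i·2·0.8756}·d^3_{2,0}(1.1245)·e^{-i·0·4.8178}. Compute d first:
With c≡cos(β/2)=0.846054 and s≡sin(β/2)=0.533097, N=[120·1·6·6]^{1/2}=65.726707
Admissible k: 0..1 (factorial args all ≥0)
  k=0: (−1)^2·65.7267/(12)·0.8461^4·0.5331^2 = +0.797564
  k=1: (−1)^3·65.7267/(12)·0.8461^2·0.5331^4 = -0.316652
d^3_{2,0}(1.1245) = +0.797564 -0.316652 = +0.480912
|D^3_{2,0}|² = |d^3_{2,0}(β)|² = (+0.480912)² = 0.231277 (the z-rotation phases have unit modulus)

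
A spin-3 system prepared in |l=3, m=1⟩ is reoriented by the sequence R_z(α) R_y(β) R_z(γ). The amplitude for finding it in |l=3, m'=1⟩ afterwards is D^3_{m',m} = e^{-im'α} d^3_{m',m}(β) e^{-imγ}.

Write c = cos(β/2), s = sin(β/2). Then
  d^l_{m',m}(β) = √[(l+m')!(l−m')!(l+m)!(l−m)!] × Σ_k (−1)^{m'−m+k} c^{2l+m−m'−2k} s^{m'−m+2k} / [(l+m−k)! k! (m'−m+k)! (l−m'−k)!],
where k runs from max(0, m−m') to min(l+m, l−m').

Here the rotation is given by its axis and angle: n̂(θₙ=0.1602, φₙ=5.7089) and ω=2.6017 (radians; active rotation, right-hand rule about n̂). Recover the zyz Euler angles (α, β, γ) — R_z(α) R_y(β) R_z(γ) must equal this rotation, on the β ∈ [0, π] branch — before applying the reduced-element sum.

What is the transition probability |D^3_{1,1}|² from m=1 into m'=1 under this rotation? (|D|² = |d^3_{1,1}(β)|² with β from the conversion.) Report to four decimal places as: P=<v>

Axis–angle → zyz. n̂ = (sinθₙcosφₙ, sinθₙsinφₙ, cosθₙ) = (+0.133926, -0.086654, +0.987195), ω = 2.6017.
R = I cosω + sinω [n̂]ₓ + (1−cosω) n̂n̂ᵀ gives
  R = [-0.824443, -0.529022, +0.201073; +0.485902, -0.843814, -0.227766; +0.290162, -0.090078, +0.952729]
β = atan2(√(R₁₃²+R₂₃²), R₃₃) = 0.308702; α = atan2(R₂₃, R₁₃) mod 2π = 5.435623; γ = atan2(R₃₂, −R₃₁) mod 2π = 3.442601
Split into d^3_{1,1}(β=0.3087) × two z-phases.
c=cos(0.308702/2)=0.988112, s=sin(0.308702/2)=0.153739; N=√[24·2·24·2]=48.000000
Admissible k: 0..2 (factorial args all ≥0)
  k=0: (−1)^0·48.0000/(48)·0.9881^6·0.1537^0 = +0.930756
  k=1: (−1)^1·48.0000/(6)·0.9881^4·0.1537^2 = -0.180252
  k=2: (−1)^2·48.0000/(8)·0.9881^2·0.1537^4 = +0.003273
d^3_{1,1}(0.3087) = +0.930756 -0.180252 +0.003273 = +0.753776
|D^3_{1,1}|² = |d^3_{1,1}(β)|² = (+0.753776)² = 0.568178 (the z-rotation phases have unit modulus)

P=0.5682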